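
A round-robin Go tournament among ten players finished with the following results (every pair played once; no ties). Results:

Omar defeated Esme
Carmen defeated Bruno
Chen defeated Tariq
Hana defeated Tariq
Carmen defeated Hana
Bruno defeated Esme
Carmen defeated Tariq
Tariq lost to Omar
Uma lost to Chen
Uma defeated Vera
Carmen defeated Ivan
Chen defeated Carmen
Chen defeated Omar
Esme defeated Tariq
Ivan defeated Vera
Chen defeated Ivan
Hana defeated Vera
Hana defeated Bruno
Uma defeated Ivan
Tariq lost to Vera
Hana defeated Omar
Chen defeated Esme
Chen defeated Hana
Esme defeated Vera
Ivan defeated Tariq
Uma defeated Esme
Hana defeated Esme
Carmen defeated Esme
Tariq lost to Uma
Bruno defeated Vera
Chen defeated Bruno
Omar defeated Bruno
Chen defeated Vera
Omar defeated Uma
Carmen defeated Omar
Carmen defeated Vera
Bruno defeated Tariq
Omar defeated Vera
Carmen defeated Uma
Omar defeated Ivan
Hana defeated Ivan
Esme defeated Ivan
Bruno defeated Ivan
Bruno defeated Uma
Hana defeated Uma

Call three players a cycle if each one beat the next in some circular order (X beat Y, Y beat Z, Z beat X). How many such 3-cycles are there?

0

Win totals: Uma 4, Esme 3, Tariq 0, Hana 7, Bruno 5, Omar 6, Chen 9, Vera 1, Carmen 8, Ivan 2.
A player with w wins dominates both others in C(w,2) triples; summing gives 6 + 3 + 0 + 21 + 10 + 15 + 36 + 0 + 28 + 1 = 120 transitive triples.
Total triples C(10,3) = 120, so cyclic triples = 120 − 120 = 0.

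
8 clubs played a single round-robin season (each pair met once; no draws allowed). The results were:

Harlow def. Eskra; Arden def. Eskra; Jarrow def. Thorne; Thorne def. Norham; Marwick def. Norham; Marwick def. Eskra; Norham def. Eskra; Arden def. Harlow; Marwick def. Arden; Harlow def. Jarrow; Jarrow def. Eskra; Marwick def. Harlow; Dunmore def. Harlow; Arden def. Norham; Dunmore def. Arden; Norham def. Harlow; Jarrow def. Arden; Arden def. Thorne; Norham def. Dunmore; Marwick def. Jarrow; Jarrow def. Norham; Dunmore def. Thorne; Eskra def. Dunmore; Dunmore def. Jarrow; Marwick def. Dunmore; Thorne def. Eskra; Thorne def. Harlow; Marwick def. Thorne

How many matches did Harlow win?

2

Harlow's results: beat Eskra, Jarrow; lost to Dunmore, Marwick, Arden, Thorne, Norham.
That is 2 wins.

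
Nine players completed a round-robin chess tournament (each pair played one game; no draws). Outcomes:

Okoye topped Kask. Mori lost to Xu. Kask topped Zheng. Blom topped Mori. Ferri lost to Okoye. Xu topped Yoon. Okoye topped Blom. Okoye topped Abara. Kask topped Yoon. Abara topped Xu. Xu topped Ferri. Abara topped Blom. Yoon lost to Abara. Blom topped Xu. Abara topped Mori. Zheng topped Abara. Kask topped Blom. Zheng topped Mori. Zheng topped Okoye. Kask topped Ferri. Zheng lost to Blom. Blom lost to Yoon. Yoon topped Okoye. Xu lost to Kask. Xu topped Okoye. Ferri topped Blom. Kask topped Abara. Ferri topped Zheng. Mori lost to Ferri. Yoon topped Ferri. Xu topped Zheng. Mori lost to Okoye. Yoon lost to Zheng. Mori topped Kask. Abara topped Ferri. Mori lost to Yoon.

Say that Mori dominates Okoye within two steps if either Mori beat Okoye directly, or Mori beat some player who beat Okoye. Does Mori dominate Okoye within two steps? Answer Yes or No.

No

Mori did not beat Okoye directly.
Mori beat Kask, but each of them lost to Okoye. No two-step path.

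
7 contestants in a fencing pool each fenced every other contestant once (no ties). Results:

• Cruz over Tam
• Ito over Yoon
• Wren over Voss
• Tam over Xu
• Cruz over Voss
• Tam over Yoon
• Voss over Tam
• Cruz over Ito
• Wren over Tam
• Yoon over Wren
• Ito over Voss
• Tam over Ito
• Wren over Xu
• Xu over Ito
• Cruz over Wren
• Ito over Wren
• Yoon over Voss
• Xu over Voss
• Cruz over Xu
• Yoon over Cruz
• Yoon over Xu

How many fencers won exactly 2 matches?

Win totals: Xu 2, Yoon 4, Tam 3, Wren 3, Voss 1, Ito 3, Cruz 5.
Exactly 2: Xu — 1 fencer.

1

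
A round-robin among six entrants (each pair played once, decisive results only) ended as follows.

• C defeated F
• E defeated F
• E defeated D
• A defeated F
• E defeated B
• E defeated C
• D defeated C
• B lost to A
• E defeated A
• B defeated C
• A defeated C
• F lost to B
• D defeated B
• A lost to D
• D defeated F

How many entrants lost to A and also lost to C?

A beat: B, C, F.
C beat: F.
Both beat: F — 1.

1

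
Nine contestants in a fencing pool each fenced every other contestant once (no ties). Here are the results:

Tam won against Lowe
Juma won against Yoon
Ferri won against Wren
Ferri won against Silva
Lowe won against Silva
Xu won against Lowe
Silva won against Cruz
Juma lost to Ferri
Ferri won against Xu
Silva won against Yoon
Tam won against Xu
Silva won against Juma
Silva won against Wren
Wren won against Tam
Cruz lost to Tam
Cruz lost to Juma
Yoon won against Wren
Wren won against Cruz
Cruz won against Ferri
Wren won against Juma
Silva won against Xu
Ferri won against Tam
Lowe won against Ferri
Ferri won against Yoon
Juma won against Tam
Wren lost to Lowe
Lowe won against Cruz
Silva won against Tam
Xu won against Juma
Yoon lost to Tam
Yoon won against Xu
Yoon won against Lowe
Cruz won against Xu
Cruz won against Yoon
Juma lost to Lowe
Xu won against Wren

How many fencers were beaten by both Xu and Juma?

Xu beat: Juma, Wren, Lowe.
Juma beat: Cruz, Yoon, Tam.
No one was beaten by both.

0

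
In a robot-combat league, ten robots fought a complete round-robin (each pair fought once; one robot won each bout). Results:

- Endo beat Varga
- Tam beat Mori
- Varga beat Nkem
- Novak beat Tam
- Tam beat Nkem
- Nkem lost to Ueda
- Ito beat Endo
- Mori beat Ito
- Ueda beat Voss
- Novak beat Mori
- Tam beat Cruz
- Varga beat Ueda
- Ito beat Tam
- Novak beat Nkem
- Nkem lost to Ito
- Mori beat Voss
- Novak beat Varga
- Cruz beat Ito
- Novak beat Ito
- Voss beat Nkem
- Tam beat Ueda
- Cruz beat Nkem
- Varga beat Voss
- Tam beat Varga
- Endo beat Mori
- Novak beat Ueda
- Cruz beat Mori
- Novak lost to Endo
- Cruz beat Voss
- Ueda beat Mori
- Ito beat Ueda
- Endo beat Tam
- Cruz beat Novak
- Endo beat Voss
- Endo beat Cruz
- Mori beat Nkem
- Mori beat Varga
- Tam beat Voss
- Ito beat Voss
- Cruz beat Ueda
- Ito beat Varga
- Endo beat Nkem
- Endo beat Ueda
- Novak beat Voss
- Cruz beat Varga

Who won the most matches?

Endo

Win totals: Voss 1, Novak 7, Ueda 3, Tam 6, Mori 4, Endo 8, Ito 6, Varga 3, Nkem 0, Cruz 7.
Endo leads with 8 wins (next highest: 7).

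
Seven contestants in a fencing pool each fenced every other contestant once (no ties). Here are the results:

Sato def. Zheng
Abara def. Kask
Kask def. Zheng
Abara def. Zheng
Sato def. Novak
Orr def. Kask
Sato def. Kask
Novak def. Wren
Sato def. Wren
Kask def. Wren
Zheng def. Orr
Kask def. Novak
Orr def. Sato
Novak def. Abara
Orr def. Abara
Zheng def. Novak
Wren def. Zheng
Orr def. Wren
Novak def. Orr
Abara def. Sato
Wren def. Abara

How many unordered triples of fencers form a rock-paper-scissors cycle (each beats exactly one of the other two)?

12

Win totals: Novak 3, Sato 4, Wren 2, Orr 4, Abara 3, Kask 3, Zheng 2.
A fencer with w wins dominates both others in C(w,2) triples; summing gives 3 + 6 + 1 + 6 + 3 + 3 + 1 = 23 transitive triples.
Total triples C(7,3) = 35, so cyclic triples = 35 − 23 = 12.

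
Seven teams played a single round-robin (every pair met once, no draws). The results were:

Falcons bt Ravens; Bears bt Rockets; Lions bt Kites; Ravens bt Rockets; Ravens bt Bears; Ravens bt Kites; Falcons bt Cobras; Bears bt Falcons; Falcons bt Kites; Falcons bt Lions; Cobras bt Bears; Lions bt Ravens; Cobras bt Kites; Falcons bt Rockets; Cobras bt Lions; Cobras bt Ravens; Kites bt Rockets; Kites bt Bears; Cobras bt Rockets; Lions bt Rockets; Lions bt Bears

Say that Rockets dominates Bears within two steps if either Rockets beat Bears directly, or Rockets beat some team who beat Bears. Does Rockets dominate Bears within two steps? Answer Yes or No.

Rockets did not beat Bears directly.
Rockets beat no one, so there is no intermediate team.

No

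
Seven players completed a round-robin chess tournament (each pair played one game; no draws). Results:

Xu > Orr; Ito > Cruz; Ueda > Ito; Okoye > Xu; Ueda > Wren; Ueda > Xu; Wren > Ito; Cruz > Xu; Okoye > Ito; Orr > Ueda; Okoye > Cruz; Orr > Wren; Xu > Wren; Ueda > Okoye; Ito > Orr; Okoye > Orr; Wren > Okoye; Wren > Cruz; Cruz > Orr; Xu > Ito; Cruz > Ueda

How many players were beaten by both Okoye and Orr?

Okoye beat: Ito, Orr, Cruz, Xu.
Orr beat: Wren, Ueda.
No one was beaten by both.

0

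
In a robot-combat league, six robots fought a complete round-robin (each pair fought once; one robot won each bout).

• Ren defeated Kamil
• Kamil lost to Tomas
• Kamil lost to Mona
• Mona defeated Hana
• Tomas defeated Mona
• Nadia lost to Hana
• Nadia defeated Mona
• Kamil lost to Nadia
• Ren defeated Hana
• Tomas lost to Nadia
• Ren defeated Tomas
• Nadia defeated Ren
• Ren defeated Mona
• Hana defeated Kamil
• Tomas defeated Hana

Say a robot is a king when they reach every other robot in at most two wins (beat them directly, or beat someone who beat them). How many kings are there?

Nadia reaches everyone (king).
Mona cannot reach Tomas, Ren in two steps.
Hana reaches everyone (king).
Kamil cannot reach Nadia, Mona, Hana, Tomas, Ren in two steps.
Tomas cannot reach Ren in two steps.
Ren reaches everyone (king).
Kings: Nadia, Hana, Ren — 3.

3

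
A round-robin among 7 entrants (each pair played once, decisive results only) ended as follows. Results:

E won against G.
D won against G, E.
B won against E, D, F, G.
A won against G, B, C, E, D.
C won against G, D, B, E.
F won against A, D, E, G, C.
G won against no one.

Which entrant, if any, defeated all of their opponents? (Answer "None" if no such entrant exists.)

None

Highest win total is F with 5 (out of 6 possible).
F lost to B, so no entrant went undefeated.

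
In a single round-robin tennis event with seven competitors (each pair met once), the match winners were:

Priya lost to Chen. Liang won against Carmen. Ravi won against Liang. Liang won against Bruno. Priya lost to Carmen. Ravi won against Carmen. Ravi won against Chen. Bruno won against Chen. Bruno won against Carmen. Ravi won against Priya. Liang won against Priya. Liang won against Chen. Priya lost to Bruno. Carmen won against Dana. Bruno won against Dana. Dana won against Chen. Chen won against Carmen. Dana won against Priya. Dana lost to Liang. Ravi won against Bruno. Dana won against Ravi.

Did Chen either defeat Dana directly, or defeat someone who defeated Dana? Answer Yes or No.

Chen did not beat Dana directly.
Chen beat Carmen, Priya. Of those, Carmen beat Dana.

Yes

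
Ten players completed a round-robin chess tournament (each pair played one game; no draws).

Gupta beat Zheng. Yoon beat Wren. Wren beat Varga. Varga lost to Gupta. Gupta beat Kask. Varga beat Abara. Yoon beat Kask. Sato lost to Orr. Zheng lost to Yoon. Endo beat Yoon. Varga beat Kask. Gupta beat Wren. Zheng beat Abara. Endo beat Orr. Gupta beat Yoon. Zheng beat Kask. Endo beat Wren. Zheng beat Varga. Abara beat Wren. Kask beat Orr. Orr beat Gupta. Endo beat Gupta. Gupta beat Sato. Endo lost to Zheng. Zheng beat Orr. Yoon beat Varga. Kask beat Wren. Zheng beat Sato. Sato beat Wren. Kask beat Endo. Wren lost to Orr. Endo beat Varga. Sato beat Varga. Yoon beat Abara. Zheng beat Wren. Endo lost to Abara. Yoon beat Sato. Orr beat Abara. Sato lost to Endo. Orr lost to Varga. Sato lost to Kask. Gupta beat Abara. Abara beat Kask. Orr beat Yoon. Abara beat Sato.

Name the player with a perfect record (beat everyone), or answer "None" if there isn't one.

Highest win total is Zheng with 7 (out of 9 possible).
Zheng lost to Gupta, Yoon, so no player went undefeated.

None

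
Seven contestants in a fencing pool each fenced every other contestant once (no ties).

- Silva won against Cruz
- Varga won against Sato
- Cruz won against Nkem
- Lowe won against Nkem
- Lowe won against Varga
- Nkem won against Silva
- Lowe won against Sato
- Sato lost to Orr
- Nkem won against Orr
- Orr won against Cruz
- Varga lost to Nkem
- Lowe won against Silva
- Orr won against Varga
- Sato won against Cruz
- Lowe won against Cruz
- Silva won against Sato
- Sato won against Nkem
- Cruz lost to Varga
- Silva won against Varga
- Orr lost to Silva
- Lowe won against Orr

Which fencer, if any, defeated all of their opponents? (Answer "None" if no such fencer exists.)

Lowe has 6 wins out of 6 opponents — a perfect record.

Lowe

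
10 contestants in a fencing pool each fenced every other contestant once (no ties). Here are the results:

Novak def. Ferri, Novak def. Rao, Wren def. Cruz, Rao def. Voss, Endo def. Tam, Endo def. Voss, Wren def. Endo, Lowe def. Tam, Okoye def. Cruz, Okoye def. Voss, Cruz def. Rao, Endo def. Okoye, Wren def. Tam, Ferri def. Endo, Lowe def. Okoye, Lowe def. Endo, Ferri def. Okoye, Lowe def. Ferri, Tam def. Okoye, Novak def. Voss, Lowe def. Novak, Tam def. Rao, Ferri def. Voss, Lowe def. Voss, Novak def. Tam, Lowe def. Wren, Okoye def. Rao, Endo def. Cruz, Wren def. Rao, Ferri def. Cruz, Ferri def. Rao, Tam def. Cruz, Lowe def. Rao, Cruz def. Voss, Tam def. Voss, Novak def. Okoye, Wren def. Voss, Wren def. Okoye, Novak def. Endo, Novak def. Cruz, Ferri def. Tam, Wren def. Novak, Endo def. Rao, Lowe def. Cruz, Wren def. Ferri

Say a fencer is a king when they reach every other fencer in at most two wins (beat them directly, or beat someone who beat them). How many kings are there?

1

Ferri cannot reach Wren, Lowe, Novak in two steps.
Cruz cannot reach Ferri, Wren, Lowe, Okoye, Novak, Endo, Tam in two steps.
Wren cannot reach Lowe in two steps.
Lowe reaches everyone (king).
Okoye cannot reach Ferri, Wren, Lowe, Novak, Endo, Tam in two steps.
Novak cannot reach Wren, Lowe in two steps.
Rao cannot reach Ferri, Cruz, Wren, Lowe, Okoye, Novak, Endo, Tam in two steps.
Voss cannot reach Ferri, Cruz, Wren, Lowe, Okoye, Novak, Rao, Endo, Tam in two steps.
Endo cannot reach Ferri, Wren, Lowe, Novak in two steps.
Tam cannot reach Ferri, Wren, Lowe, Novak, Endo in two steps.
Kings: Lowe — 1.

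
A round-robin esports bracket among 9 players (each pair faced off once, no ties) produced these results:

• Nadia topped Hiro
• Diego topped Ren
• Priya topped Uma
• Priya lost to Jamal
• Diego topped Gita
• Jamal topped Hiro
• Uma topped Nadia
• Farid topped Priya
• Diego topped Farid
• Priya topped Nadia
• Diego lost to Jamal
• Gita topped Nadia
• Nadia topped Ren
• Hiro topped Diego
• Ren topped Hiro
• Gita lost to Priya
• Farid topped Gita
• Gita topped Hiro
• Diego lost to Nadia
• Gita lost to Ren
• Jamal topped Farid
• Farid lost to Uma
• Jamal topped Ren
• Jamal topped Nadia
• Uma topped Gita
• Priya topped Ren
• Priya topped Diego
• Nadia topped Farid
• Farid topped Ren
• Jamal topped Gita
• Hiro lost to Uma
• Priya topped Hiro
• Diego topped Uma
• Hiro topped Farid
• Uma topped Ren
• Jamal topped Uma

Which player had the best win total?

Jamal

Win totals: Gita 2, Uma 5, Farid 3, Diego 4, Nadia 4, Hiro 2, Ren 2, Jamal 8, Priya 6.
Jamal leads with 8 wins (next highest: 6).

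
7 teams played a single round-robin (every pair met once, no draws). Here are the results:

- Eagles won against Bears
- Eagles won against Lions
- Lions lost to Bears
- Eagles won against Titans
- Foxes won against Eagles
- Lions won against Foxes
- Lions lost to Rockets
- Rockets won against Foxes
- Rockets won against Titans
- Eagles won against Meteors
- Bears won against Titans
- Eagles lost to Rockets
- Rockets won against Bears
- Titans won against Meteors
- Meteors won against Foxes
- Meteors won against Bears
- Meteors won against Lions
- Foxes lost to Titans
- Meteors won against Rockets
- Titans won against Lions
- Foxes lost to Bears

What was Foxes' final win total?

1

Foxes' results: beat Eagles; lost to Lions, Rockets, Bears, Titans, Meteors.
That is 1 win.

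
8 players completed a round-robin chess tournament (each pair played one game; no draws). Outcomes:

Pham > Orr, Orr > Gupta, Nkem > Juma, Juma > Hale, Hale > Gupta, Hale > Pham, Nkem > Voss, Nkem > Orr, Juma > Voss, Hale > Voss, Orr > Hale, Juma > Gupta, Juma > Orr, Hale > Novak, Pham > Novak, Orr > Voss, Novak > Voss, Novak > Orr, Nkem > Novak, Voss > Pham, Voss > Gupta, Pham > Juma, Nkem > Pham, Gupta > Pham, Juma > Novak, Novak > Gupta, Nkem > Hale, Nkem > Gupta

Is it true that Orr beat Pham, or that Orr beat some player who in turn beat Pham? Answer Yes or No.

Orr did not beat Pham directly.
Orr beat Hale, Voss, Gupta. Of those, Hale beat Pham.

Yes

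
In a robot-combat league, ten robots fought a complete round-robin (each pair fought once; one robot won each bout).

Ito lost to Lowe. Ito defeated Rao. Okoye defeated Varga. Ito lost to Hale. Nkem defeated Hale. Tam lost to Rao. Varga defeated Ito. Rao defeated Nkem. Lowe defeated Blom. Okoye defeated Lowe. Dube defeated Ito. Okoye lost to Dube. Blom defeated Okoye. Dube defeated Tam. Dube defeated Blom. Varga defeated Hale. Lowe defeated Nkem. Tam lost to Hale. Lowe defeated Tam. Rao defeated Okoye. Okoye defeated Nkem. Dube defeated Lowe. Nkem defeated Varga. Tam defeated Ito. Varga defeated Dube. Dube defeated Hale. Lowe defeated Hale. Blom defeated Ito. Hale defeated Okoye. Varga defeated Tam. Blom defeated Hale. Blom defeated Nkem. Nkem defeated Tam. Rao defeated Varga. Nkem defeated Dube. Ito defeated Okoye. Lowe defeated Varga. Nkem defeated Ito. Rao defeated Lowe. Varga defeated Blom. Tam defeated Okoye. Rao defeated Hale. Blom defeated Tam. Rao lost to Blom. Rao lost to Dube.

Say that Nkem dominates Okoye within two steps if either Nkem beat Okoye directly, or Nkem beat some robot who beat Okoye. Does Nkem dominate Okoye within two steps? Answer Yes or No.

Nkem did not beat Okoye directly.
Nkem beat Tam, Ito, Dube, Hale, Varga. Of those, Tam beat Okoye.

Yes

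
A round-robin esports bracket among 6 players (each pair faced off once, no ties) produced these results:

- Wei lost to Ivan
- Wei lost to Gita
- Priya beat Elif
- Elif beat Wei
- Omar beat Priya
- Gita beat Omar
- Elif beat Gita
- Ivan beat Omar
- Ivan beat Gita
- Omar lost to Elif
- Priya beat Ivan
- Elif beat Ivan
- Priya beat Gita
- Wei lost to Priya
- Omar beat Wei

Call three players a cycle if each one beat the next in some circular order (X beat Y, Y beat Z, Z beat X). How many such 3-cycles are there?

Of the C(6,3) = 20 triples, the cyclic ones are: {Elif, Omar, Priya}; {Omar, Gita, Priya}; {Omar, Ivan, Priya}.
That is 3.

3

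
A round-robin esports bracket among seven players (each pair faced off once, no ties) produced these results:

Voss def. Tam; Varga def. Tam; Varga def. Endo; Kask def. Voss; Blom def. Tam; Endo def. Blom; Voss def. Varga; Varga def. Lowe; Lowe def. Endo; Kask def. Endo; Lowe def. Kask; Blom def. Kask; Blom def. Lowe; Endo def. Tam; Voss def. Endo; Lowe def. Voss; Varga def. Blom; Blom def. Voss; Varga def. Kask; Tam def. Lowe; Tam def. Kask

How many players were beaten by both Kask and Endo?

0

Kask beat: Endo, Voss.
Endo beat: Tam, Blom.
No one was beaten by both.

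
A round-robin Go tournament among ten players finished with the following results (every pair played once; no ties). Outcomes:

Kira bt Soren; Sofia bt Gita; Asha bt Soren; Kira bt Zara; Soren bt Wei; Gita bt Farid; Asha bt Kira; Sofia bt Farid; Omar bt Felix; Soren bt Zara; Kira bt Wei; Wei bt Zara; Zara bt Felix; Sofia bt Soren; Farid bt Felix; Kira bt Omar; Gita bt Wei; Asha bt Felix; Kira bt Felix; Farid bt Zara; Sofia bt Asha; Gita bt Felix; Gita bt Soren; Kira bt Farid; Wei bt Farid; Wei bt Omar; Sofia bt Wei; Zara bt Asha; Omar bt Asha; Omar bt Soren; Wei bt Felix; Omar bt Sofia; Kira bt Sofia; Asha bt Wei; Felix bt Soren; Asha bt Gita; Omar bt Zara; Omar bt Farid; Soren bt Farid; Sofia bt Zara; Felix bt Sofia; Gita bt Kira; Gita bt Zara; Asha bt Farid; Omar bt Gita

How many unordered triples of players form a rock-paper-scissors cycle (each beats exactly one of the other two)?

Win totals: Kira 7, Wei 4, Soren 3, Felix 2, Zara 2, Omar 7, Sofia 6, Asha 6, Farid 2, Gita 6.
A player with w wins dominates both others in C(w,2) triples; summing gives 21 + 6 + 3 + 1 + 1 + 21 + 15 + 15 + 1 + 15 = 99 transitive triples.
Total triples C(10,3) = 120, so cyclic triples = 120 − 99 = 21.

21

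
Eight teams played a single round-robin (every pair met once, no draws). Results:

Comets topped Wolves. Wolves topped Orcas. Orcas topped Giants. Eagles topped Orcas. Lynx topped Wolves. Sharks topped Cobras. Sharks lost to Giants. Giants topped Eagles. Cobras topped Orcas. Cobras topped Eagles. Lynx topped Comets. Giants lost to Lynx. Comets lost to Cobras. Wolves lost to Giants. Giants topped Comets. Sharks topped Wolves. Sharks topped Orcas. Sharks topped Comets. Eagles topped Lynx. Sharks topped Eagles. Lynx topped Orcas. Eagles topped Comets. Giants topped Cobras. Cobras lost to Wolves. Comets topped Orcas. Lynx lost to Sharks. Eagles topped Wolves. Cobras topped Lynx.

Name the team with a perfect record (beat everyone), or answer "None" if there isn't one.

None

Highest win total is Sharks with 6 (out of 7 possible).
Sharks lost to Giants, so no team went undefeated.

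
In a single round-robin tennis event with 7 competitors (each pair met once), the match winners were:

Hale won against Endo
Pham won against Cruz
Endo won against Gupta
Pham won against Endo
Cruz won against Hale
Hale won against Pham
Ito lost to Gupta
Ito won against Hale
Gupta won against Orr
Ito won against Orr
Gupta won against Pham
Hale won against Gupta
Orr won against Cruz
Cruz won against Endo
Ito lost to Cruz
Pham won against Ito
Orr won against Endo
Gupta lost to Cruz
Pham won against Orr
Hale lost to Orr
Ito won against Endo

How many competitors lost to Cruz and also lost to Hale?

2

Cruz beat: Ito, Endo, Hale, Gupta.
Hale beat: Endo, Gupta, Pham.
Both beat: Endo, Gupta — 2.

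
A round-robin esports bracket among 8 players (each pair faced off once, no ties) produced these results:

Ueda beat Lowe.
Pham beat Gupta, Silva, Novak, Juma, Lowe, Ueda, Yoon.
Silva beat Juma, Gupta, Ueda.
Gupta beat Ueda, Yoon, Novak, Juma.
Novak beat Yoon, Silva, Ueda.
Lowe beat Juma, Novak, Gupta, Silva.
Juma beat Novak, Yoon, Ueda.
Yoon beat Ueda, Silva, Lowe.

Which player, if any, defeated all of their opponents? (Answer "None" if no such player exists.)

Pham

Pham has 7 wins out of 7 opponents — a perfect record.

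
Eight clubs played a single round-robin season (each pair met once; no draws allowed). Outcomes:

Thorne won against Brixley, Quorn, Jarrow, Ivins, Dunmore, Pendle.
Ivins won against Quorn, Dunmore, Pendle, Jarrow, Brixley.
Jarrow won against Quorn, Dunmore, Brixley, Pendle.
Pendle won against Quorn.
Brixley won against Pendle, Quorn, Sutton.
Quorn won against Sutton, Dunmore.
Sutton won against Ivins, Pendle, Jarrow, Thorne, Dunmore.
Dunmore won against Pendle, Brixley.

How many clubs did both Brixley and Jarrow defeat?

2

Brixley beat: Sutton, Quorn, Pendle.
Jarrow beat: Brixley, Quorn, Dunmore, Pendle.
Both beat: Quorn, Pendle — 2.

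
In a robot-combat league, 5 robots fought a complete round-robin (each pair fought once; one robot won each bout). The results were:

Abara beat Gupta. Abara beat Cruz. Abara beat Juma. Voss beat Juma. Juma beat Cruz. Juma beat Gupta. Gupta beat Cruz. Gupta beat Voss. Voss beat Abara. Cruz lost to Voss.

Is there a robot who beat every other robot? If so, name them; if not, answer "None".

None

Highest win total is Voss with 3 (out of 4 possible).
Voss lost to Gupta, so no robot went undefeated.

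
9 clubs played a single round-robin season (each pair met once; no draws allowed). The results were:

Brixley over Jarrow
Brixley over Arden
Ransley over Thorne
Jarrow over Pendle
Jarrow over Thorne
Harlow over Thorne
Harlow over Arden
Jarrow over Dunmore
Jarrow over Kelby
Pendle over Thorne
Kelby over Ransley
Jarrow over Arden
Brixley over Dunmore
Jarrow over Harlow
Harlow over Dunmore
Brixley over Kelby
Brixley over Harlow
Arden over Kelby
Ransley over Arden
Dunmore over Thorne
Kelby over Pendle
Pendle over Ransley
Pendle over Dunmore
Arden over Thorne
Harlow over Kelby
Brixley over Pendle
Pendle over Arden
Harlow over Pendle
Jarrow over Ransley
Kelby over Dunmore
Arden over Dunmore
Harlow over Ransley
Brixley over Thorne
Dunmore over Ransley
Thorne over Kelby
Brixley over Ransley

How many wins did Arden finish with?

Arden's results: beat Thorne, Kelby, Dunmore; lost to Jarrow, Pendle, Brixley, Harlow, Ransley.
That is 3 wins.

3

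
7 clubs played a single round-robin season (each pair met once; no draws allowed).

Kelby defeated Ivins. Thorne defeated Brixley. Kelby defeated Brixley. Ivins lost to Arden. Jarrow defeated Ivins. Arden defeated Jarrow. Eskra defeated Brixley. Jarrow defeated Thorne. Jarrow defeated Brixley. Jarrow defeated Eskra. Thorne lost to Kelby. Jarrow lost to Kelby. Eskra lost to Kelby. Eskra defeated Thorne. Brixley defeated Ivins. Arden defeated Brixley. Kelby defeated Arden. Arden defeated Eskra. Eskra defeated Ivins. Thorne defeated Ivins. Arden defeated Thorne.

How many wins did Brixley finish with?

1

Brixley's results: beat Ivins; lost to Kelby, Thorne, Jarrow, Arden, Eskra.
That is 1 win.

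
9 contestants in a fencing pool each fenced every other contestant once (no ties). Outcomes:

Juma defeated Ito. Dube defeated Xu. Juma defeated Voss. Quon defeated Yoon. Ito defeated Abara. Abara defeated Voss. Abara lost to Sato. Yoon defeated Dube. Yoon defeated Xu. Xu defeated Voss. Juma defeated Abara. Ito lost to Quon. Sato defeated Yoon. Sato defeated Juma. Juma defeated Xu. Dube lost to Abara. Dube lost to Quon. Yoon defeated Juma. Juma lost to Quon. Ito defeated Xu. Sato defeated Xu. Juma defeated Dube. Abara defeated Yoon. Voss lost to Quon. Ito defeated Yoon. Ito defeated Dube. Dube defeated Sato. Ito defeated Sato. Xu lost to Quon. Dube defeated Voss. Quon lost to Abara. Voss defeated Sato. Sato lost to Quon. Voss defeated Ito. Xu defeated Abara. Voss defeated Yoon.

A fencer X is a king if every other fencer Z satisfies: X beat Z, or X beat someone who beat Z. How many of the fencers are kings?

5

Yoon cannot reach Quon in two steps.
Voss cannot reach Quon in two steps.
Ito reaches everyone (king).
Quon reaches everyone (king).
Juma reaches everyone (king).
Sato reaches everyone (king).
Xu cannot reach Juma in two steps.
Abara reaches everyone (king).
Dube cannot reach Quon in two steps.
Kings: Ito, Quon, Juma, Sato, Abara — 5.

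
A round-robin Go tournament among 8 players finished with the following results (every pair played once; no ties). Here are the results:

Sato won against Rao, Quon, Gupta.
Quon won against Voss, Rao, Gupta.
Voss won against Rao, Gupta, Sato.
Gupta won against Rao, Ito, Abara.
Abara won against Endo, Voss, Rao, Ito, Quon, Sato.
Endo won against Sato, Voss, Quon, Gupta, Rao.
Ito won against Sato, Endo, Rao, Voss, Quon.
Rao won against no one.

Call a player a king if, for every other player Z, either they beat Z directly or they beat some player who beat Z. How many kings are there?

Gupta reaches everyone (king).
Voss cannot reach Endo in two steps.
Rao cannot reach Gupta, Voss, Endo, Quon, Ito, Abara, Sato in two steps.
Endo reaches everyone (king).
Quon cannot reach Endo in two steps.
Ito cannot reach Abara in two steps.
Abara reaches everyone (king).
Sato cannot reach Endo in two steps.
Kings: Gupta, Endo, Abara — 3.

3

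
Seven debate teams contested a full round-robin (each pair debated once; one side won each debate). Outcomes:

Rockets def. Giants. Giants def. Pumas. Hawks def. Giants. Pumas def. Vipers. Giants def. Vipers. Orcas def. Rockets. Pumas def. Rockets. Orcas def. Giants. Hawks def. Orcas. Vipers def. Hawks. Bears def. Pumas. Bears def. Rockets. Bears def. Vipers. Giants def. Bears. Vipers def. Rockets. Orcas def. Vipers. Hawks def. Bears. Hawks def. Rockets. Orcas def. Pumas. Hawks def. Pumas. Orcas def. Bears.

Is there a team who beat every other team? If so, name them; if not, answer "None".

Highest win total is Orcas with 5 (out of 6 possible).
Orcas lost to Hawks, so no team went undefeated.

None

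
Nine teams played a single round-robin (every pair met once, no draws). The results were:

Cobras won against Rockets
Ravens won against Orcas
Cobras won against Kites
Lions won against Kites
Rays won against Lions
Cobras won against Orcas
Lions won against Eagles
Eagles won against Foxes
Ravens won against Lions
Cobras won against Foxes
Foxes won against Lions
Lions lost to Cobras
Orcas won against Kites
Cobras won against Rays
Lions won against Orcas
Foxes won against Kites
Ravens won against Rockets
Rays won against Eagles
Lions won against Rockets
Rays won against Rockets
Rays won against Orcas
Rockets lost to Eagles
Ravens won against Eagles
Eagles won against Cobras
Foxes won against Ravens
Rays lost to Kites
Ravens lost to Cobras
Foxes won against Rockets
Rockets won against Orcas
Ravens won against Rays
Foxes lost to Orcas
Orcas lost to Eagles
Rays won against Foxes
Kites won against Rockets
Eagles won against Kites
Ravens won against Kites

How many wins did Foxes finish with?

4

Foxes' results: beat Ravens, Lions, Kites, Rockets; lost to Rays, Orcas, Eagles, Cobras.
That is 4 wins.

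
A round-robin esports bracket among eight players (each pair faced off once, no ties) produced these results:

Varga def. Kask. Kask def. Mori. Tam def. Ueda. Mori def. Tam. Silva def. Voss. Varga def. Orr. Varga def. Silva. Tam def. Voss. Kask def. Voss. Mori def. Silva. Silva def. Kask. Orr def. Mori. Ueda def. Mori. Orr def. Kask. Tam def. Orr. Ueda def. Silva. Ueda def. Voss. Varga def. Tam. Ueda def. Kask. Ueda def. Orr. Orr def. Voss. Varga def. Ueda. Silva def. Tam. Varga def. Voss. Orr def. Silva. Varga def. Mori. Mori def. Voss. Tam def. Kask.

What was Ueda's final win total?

5

Ueda's results: beat Silva, Orr, Kask, Mori, Voss; lost to Tam, Varga.
That is 5 wins.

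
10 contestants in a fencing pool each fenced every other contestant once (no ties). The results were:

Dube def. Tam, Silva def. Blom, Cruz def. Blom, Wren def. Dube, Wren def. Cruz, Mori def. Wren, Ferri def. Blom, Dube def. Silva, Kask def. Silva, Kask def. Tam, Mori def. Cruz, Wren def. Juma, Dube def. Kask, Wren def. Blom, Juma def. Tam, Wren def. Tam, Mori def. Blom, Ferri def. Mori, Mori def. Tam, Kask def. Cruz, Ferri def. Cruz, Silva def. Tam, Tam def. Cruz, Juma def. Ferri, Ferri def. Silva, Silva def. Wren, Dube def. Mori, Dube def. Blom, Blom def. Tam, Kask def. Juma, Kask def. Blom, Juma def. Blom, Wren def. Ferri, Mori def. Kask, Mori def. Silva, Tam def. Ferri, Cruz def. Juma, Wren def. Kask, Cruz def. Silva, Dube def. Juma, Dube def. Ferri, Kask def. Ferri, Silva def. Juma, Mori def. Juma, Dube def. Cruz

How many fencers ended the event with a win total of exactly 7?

Win totals: Dube 8, Silva 4, Ferri 4, Mori 7, Wren 7, Kask 6, Blom 1, Cruz 3, Juma 3, Tam 2.
Exactly 7: Mori, Wren — 2 fencers.

2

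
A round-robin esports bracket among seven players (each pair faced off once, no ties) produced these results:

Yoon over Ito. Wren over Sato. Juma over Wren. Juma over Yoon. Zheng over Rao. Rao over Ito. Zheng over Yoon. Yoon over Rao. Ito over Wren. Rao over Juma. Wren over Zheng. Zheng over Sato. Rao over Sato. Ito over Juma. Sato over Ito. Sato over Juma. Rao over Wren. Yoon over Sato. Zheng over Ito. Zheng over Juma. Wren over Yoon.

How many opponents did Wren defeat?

3

Wren's results: beat Sato, Zheng, Yoon; lost to Ito, Rao, Juma.
That is 3 wins.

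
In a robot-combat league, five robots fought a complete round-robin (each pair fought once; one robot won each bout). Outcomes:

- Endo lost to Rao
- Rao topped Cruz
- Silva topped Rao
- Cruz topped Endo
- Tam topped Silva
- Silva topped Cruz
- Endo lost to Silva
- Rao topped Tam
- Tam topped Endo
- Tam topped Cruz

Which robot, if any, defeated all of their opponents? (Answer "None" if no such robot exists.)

Highest win total is Tam with 3 (out of 4 possible).
Tam lost to Rao, so no robot went undefeated.

None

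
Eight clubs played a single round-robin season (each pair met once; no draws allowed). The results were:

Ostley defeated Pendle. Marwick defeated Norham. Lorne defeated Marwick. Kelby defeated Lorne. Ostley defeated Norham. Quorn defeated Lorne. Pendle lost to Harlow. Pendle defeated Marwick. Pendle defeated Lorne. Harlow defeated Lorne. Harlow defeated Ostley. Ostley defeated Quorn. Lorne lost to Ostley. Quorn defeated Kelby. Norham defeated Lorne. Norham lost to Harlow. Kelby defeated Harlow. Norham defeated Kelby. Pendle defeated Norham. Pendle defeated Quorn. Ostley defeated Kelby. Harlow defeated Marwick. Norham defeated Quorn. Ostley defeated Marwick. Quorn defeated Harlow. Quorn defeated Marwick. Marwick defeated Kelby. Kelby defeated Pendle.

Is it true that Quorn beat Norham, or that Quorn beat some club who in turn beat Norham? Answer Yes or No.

Quorn did not beat Norham directly.
Quorn beat Harlow, Marwick, Kelby, Lorne. Of those, Harlow beat Norham.

Yes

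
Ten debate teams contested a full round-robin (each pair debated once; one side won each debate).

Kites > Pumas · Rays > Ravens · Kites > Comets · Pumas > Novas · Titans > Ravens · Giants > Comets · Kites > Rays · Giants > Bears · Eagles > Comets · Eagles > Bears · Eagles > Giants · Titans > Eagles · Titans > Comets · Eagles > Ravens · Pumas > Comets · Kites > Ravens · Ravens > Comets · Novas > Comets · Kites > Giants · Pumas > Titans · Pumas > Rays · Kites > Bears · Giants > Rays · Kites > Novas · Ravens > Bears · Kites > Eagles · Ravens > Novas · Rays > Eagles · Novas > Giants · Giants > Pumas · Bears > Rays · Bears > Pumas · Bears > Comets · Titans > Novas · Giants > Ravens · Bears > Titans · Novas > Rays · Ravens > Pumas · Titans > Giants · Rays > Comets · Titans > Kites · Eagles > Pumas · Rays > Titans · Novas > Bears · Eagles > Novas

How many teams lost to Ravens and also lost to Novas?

2

Ravens beat: Bears, Comets, Pumas, Novas.
Novas beat: Bears, Comets, Rays, Giants.
Both beat: Bears, Comets — 2.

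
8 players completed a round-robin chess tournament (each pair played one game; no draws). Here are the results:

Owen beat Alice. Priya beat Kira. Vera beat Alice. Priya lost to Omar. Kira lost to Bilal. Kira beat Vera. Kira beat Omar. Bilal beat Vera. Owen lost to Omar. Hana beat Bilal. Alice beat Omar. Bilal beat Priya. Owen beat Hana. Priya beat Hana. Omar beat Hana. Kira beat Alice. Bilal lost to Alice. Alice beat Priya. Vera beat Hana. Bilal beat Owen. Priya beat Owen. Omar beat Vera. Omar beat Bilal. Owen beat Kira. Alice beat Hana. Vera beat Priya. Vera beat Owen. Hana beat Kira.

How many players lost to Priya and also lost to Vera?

2

Priya beat: Kira, Owen, Hana.
Vera beat: Alice, Priya, Owen, Hana.
Both beat: Owen, Hana — 2.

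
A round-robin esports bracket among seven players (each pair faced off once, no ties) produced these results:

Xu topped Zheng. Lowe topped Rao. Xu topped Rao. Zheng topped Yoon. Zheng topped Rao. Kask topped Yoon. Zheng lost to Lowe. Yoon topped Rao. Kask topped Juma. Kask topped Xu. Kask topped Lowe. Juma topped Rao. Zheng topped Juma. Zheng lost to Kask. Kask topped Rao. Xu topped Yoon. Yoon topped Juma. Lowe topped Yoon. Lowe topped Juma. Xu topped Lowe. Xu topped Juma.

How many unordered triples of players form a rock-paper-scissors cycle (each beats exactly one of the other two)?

0

Win totals: Kask 6, Lowe 4, Zheng 3, Xu 5, Yoon 2, Rao 0, Juma 1.
A player with w wins dominates both others in C(w,2) triples; summing gives 15 + 6 + 3 + 10 + 1 + 0 + 0 = 35 transitive triples.
Total triples C(7,3) = 35, so cyclic triples = 35 − 35 = 0.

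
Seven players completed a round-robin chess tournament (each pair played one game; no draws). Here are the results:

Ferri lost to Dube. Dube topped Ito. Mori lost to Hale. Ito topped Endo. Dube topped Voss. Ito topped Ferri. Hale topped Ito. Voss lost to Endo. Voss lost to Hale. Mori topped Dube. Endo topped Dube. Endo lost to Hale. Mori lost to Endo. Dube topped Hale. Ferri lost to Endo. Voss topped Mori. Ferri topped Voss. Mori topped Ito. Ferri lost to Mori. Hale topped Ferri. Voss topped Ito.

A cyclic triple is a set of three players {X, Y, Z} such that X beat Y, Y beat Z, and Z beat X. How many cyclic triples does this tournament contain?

8

Win totals: Voss 2, Ito 2, Ferri 1, Hale 5, Dube 4, Endo 4, Mori 3.
A player with w wins dominates both others in C(w,2) triples; summing gives 1 + 1 + 0 + 10 + 6 + 6 + 3 = 27 transitive triples.
Total triples C(7,3) = 35, so cyclic triples = 35 − 27 = 8.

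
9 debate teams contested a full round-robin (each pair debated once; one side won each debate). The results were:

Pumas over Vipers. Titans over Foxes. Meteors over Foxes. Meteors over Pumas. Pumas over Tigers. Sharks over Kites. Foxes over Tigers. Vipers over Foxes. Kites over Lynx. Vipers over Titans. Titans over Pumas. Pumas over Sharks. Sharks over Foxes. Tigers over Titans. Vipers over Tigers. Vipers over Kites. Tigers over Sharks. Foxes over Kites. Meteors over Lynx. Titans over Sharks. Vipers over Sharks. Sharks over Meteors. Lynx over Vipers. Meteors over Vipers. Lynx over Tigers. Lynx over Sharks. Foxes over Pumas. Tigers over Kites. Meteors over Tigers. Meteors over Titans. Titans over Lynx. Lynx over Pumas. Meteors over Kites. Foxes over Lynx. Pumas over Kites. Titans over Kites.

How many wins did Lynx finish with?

4

Lynx's results: beat Sharks, Pumas, Vipers, Tigers; lost to Meteors, Foxes, Titans, Kites.
That is 4 wins.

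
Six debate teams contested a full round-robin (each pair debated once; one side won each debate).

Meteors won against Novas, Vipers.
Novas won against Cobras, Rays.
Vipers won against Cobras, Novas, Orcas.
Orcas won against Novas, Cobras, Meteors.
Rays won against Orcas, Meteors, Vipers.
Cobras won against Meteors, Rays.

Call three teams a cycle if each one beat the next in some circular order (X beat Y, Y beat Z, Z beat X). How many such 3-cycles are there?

Win totals: Rays 3, Cobras 2, Orcas 3, Meteors 2, Novas 2, Vipers 3.
A team with w wins dominates both others in C(w,2) triples; summing gives 3 + 1 + 3 + 1 + 1 + 3 = 12 transitive triples.
Total triples C(6,3) = 20, so cyclic triples = 20 − 12 = 8.

8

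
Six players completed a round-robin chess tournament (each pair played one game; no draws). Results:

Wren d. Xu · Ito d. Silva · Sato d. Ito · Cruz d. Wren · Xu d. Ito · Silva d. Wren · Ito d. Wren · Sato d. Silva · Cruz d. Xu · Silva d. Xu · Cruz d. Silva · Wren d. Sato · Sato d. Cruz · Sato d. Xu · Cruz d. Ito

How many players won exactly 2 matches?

Win totals: Xu 1, Sato 4, Ito 2, Silva 2, Wren 2, Cruz 4.
Exactly 2: Ito, Silva, Wren — 3 players.

3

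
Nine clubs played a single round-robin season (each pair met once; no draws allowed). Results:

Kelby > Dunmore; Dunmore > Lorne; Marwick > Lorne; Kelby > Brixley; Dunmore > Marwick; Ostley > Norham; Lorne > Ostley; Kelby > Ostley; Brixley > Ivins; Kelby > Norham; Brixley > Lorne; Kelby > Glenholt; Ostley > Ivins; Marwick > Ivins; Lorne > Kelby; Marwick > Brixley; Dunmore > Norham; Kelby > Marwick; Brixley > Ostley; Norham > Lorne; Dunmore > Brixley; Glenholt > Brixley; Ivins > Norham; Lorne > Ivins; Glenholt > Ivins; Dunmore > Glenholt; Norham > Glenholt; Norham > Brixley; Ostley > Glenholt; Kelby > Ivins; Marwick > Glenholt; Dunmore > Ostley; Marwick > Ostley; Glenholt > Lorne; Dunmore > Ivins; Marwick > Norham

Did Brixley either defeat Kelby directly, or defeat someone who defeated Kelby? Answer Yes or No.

Yes

Brixley did not beat Kelby directly.
Brixley beat Ostley, Ivins, Lorne. Of those, Lorne beat Kelby.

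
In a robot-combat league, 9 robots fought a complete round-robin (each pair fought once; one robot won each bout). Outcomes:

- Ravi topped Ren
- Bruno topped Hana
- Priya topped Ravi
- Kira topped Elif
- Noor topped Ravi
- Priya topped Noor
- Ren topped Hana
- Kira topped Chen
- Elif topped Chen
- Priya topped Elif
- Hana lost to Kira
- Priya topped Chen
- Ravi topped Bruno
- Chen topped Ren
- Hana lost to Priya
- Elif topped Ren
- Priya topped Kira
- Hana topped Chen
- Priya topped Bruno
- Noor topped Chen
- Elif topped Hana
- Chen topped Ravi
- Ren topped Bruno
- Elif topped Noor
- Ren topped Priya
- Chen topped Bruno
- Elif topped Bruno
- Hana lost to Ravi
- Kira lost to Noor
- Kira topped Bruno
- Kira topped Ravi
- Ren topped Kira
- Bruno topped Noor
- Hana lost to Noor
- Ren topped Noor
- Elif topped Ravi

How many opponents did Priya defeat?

7

Priya's results: beat Noor, Chen, Bruno, Kira, Elif, Ravi, Hana; lost to Ren.
That is 7 wins.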